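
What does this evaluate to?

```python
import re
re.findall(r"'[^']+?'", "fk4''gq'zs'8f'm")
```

Walking the string: at [4:8] → "'gq'"; at [10:14] → "'8f'".
Since nothing is captured, `findall` lists the 2 matched substrings directly.

["'gq'", "'8f'"]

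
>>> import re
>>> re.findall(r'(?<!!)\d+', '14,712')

['14', '712']

The negative lookaround is zero-width — it rules out positions where the adjacent text would match, without consuming anything.
Matches: at [0:2] → '14'; at [3:6] → '712'.
With no groups in the pattern, `findall` gives back each whole match — 2 here.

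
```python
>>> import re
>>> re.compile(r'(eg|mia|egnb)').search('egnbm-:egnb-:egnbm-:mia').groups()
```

The match spans [0:2] → 'eg'.
Captured: group 1 = 'eg'.

('eg',)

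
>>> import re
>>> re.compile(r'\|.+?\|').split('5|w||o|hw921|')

['5', '', 'hw921|']

Because the quantifier is non-greedy, it stops expanding at the earliest point where the rest of the pattern can succeed.
`split` removes every match and returns the 3 fragments in between.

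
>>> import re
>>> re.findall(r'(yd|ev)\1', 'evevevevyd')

['ev', 'ev']

`\1` is not a pattern — it's the concrete string captured by group 1, re-applied verbatim.
Scanning left to right: at [0:4] match 'evev', group 1 = 'ev'; at [4:8] match 'evev', group 1 = 'ev'.
With a single group, `findall` returns only what that group captured — 2 items.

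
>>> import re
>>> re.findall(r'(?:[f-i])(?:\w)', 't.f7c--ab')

['f7']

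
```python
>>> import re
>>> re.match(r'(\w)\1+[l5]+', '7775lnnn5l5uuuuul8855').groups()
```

`\1` has to match the exact text group 1 already captured.
`re.match` won't scan ahead — the pattern has to work from the very first character.
The match spans [0:5] → '7775l'.
Captured: group 1 = '7'.

('7',)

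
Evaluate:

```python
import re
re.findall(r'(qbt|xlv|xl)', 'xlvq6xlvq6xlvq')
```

['xlv', 'xlv', 'xlv']

Branches in `(...|...)` are attempted left-to-right; the first branch that allows the whole pattern to succeed is taken.
Walking the string: at [0:3] match 'xlv', group 1 = 'xlv'; at [5:8] match 'xlv', group 1 = 'xlv'; at [10:13] match 'xlv', group 1 = 'xlv'.
`findall` collects group 1 from each match (3 total).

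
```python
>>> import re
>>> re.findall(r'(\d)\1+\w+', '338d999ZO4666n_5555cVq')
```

['3']

`\1` has to match the exact text group 1 already captured.
Matches: at [0:22] match '338d999ZO4666n_5555cVq', group 1 = '3'.
With a single group, `findall` returns only what that group captured — 1 item.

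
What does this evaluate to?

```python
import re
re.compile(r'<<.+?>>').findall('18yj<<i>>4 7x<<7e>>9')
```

['<<i>>', '<<7e>>']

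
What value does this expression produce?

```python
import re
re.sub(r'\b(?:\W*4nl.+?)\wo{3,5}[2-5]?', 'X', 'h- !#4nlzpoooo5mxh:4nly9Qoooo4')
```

'hXmxhX'

This matches a word boundary (`\b`, zero-width); then zero or more of a non-word character, then the literal '4nl', then one or more of any character (lazy) (non-capturing group); then a word character, then 3 to 5 of a literal 'o', then optionally a character in [2-5].
Lazy quantifiers expand one character at a time until the remainder of the pattern can match.
Matches: at [1:15] → '- !#4nlzpoooo5'; at [18:30] → ':4nly9Qoooo4'.
`sub` substitutes 'X' at each match site.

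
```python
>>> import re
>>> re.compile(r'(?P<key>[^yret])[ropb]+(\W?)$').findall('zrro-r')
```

Multiple groups make `findall` return tuples — one 2-tuple for the one match.

[('-', '')]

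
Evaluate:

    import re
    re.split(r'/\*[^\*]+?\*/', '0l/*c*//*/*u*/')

Matches to split on: at [2:7] → '/*c*/'; at [9:14] → '/*u*/'.
Splitting on the pattern gives 3 pieces.

['0l', '/*', '']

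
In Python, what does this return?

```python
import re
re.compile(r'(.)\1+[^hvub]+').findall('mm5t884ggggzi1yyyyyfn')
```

['m']

A backreference is literal: `\1` must see the identical characters the first group matched.
With a single group, `findall` returns only what that group captured — 1 item.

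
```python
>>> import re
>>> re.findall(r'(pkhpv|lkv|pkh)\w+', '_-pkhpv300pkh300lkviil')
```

['pkhpv']

Alternation tries branches left to right and keeps the first one that lets the overall match succeed at that position.
Walking the string: at [2:22] match 'pkhpv300pkh300lkviil', group 1 = 'pkhpv'.
Because there's exactly one group, `findall` drops the full match and keeps group 1 from the one hit.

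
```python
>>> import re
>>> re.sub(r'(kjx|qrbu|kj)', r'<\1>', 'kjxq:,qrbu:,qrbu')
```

`|` is ordered: at each position the engine commits to the first alternative that works.
Matches: at [0:3] → 'kjx'; at [6:10] → 'qrbu'; at [12:16] → 'qrbu'.
Each match is replaced using the text its own group 1 captured.

'<kjx>q:,<qrbu>:,<qrbu>'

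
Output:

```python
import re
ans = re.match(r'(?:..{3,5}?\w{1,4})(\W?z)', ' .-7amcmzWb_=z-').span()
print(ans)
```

(0, 9)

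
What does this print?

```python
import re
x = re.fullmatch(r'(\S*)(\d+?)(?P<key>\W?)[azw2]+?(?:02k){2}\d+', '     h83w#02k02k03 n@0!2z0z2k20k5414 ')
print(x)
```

`fullmatch` succeeds only if the pattern covers the string from start to end.
Here there's no way to consume every character, so the call returns None.

None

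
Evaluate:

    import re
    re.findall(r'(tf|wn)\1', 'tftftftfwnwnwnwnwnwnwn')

['tf', 'tf', 'wn', 'wn', 'wn']

A backreference is literal: `\1` must see the identical characters the first group matched.
With a single group, `findall` returns only what that group captured — 5 items.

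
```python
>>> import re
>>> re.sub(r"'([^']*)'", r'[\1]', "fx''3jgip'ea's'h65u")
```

The replacement refers to a captured group, so each match is rewritten using its own captured text.

"fx[]3jgip[ea]s'h65u"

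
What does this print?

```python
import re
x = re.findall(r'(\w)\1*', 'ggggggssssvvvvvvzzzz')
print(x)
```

['g', 's', 'v', 'z']

After group 1 captures some text, `\1` only succeeds where that same text appears again.
Matches: at [0:6] match 'gggggg', group 1 = 'g'; at [6:10] match 'ssss', group 1 = 's'; at [10:16] match 'vvvvvv', group 1 = 'v'; at [16:20] match 'zzzz', group 1 = 'z'.
Because there's exactly one group, `findall` drops the full match and keeps group 1 from each hit.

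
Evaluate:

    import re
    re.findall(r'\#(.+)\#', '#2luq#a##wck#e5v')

['2luq#a##wck']

Scanning left to right: at [0:13] match '#2luq#a##wck#', group 1 = '2luq#a##wck'.
One capturing group, so `findall` returns just the captured substring from the one match — 1 in all.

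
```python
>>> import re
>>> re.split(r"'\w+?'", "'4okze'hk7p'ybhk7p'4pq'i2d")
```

['', 'hk7p', "4pq'i2d"]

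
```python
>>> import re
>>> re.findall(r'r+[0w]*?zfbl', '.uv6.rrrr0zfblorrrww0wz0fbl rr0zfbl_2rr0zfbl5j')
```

['rrrr0zfbl', 'rr0zfbl', 'rr0zfbl']

Pattern: one or more of a literal 'r'; then zero or more of one of [0w] (lazy), then a literal 'z', then the literal 'fbl'.
Since nothing is captured, `findall` lists the 3 matched substrings directly.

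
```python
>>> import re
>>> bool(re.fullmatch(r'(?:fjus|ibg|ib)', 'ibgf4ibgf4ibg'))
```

`re.fullmatch` is like wrapping the pattern in `^…$` (in single-line mode).
Here there's no way to consume every character, so the call returns None, and `bool(None)` is False.

False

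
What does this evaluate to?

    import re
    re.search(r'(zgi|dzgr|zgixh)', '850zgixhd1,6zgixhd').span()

Alternation tries branches left to right and keeps the first one that lets the overall match succeed at that position.
Unlike `match`, `search` isn't anchored — it looks for the pattern anywhere in the string.
The match spans [3:6] → 'zgi'.
Captured: group 1 = 'zgi'.

(3, 6)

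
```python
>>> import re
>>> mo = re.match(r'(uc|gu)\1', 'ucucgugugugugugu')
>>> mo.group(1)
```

The match spans [0:4] → 'ucuc'.
Captured: group 1 = 'uc'.

'uc'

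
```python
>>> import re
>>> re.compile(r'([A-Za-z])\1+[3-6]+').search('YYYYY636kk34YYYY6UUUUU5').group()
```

'YYYYY636'

The backreference `\1` re-matches whatever the first group consumed, character for character.
The match spans [0:8] → 'YYYYY636'.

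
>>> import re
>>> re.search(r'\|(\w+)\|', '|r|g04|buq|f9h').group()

'|r|'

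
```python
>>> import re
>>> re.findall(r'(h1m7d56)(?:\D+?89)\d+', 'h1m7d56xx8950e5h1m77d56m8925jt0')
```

['h1m7d56']

Pattern: the literal 'h1', then the literal 'm7', then the literal 'd56' (captured); then one or more of a non-digit (lazy), then the literal '89' (non-capturing group); then one or more of a digit.
Walking the string: at [0:13] match 'h1m7d56xx8950', group 1 = 'h1m7d56'.
Because there's exactly one group, `findall` drops the full match and keeps group 1 from the one hit.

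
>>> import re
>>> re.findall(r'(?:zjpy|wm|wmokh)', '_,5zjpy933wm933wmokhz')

['zjpy', 'wm', 'wm']

`|` is ordered: at each position the engine commits to the first alternative that works.
Since nothing is captured, `findall` lists the 3 matched substrings directly.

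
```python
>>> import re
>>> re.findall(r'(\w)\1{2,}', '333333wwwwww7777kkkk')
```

['3', 'w', '7', 'k']

A backreference is literal: `\1` must see the identical characters the first group matched.
Walking the string: at [0:6] match '333333', group 1 = '3'; at [6:12] match 'wwwwww', group 1 = 'w'; at [12:16] match '7777', group 1 = '7'; at [16:20] match 'kkkk', group 1 = 'k'.
With a single group, `findall` returns only what that group captured — 4 items.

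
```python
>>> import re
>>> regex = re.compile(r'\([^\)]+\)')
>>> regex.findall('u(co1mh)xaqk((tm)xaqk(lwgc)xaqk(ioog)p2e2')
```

With no groups in the pattern, `findall` gives back each whole match — 4 here.

['(co1mh)', '((tm)', '(lwgc)', '(ioog)']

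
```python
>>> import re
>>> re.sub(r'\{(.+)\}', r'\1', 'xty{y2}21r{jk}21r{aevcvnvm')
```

Matches: at [3:14] → '{y2}21r{jk}'.
The replacement refers to a captured group, so each match is rewritten using its own captured text.

'xtyy2}21r{jk21r{aevcvnvm'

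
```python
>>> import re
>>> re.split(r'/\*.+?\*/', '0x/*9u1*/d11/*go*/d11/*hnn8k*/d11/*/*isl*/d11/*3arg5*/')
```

['0x', 'd11', 'd11', 'd11', 'd11', '']

A non-greedy quantifier consumes as few characters as it can — just enough that the remainder of the pattern still matches from where it stops; whatever follows it matches normally.
Each match becomes a cut point; 6 segments remain.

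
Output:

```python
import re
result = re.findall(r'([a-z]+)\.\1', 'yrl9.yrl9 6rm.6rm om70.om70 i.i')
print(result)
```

['i']

`\1` is not a pattern — it's the concrete string captured by group 1, re-applied verbatim.
With a single group, `findall` returns only what that group captured — 1 item.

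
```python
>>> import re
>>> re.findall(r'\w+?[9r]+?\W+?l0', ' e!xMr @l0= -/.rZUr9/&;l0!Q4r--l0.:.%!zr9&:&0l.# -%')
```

['xMr @l0', 'rZUr9/&;l0', 'Q4r--l0']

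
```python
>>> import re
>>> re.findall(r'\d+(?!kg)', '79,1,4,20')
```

The negative lookahead/lookbehind blocks any match where the forbidden context is present.
`findall` yields the raw match text (4 of them) because the pattern has no groups.

['79', '1', '4', '20']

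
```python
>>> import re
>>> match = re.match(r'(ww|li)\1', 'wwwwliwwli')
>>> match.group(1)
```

A backreference is literal: `\1` must see the identical characters the first group matched.
`re.match` only tries the pattern at the start of the string.
The match spans [0:4] → 'wwww'.
Captured: group 1 = 'ww'.

'ww'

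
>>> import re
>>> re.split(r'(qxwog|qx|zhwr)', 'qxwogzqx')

Alternation tries branches left to right and keeps the first one that lets the overall match succeed at that position.
Matches to split on: at [0:5] → 'qxwog'; at [6:8] → 'qx'.
Because the pattern has a capturing group, `split` also inserts each captured text between the pieces.

['', 'qxwog', 'z', 'qx', '']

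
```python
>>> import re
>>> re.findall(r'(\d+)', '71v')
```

['71']

This matches one or more of a digit (captured).
Matches: at [0:2] match '71', group 1 = '71'.
Because there's exactly one group, `findall` drops the full match and keeps group 1 from the one hit.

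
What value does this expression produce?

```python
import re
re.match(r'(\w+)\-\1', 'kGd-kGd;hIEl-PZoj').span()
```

(0, 7)

`\1` has to match the exact text group 1 already captured.
`re.match` only tries the pattern at the start of the string.
The match spans [0:7] → 'kGd-kGd'.
Captured: group 1 = 'kGd'.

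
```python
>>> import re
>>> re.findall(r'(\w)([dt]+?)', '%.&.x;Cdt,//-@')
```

[('C', 'd')]

A `+?`/`*?`/`{m,n}?` starts at its minimum and grows only as far as needed for what follows to match.
2 groups means the one result is a tuple of 2 captured strings — 1 here.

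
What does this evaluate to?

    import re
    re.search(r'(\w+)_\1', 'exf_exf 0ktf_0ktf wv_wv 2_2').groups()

('exf',)

`\1` is not a pattern — it's the concrete string captured by group 1, re-applied verbatim.
`re.search` tries every starting position until one works.
The match spans [0:7] → 'exf_exf'.
Captured: group 1 = 'exf'.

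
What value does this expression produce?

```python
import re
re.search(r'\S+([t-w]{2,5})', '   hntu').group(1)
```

The match spans [3:7] → 'hntu'.
Captured: group 1 = 'tu'.

'tu'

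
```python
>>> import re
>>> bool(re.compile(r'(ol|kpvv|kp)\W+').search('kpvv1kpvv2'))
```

False

`re.search` scans for the first position where the pattern succeeds.
Here the pattern never matches, so the call returns None, and `bool(None)` is False.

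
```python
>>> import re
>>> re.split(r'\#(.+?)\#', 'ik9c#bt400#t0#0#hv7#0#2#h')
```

['ik9c', 'bt400', 't0', '0', 'hv7', '0', '2#h']

Matches to split on: at [4:11] → '#bt400#'; at [13:16] → '#0#'; at [19:22] → '#0#'.
The group in the pattern means `split` returns the separators' captures alongside the pieces.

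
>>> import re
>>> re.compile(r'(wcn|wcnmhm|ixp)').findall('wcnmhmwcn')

['wcn', 'wcn']

Alternation isn't longest-match — the leftmost alternative that fits at this position is chosen.
Because there's exactly one group, `findall` drops the full match and keeps group 1 from each hit.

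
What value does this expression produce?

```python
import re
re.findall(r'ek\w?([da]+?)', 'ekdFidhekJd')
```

['d', 'd']

This matches the literal 'ek', then optionally a word character; then one or more of one of [da] (lazy) (captured).
Matches: at [0:3] match 'ekd', group 1 = 'd'; at [7:11] match 'ekJd', group 1 = 'd'.
With a single group, `findall` returns only what that group captured — 2 items.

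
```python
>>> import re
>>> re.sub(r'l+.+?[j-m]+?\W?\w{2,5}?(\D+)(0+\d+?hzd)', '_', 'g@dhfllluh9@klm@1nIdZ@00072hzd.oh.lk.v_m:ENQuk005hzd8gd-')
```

'g@dhf_.oh._8gd-'

Pattern: one or more of a literal 'l', then one or more of any character (lazy), then one or more of a character in [j-m] (lazy); then optionally a non-word character, then 2 to 5 of a word character (lazy); then one or more of a non-digit (captured); then one or more of the literal '0', then one or more of a digit (lazy), then the literal 'hzd' (captured).
Because the quantifier is non-greedy, it stops expanding at the earliest point where the rest of the pattern can succeed.
Matches: at [5:30] → 'llluh9@klm@1nIdZ@00072hzd'; at [34:52] → 'lk.v_m:ENQuk005hzd'.
Each match is replaced by '_'.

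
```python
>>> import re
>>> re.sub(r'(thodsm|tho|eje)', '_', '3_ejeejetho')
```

Every occurrence is swapped for '_'.

'3____'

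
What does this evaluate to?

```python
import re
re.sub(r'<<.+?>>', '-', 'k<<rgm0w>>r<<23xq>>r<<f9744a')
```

'k-r-r<<f9744a'

Matches: at [1:10] → '<<rgm0w>>'; at [11:19] → '<<23xq>>'.
Every occurrence is swapped for '-'.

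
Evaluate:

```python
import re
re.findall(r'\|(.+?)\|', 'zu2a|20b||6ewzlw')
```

['20b']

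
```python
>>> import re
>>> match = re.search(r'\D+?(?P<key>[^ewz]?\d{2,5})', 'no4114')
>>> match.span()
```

(0, 6)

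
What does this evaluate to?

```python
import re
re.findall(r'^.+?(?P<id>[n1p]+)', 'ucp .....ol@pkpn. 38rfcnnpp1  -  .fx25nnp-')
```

['p']

This matches anchored at the start of the string; then one or more of any character (lazy); then one or more of one of [n1p] (captured as 'id').
Matches: at [0:3] match 'ucp', group 1 = 'p'.
One capturing group, so `findall` returns just the captured substring from the one match — 1 in all.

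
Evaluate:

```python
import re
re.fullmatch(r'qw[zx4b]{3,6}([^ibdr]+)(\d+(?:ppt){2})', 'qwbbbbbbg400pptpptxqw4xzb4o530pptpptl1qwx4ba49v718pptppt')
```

None

This matches the literal 'qw', then 3 to 6 of one of [zx4b]; then one or more of any character except [ibdr] (captured); then one or more of a digit, then the literal 'ppt' repeated 2 times (captured).
`re.fullmatch` requires the pattern to consume the entire string.
Here the pattern can't cover the whole string, so the call returns None.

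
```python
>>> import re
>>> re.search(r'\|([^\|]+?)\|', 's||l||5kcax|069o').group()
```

'|l|'

The match spans [2:5] → '|l|'.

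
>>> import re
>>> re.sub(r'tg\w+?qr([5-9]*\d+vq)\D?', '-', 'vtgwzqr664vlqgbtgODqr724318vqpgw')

'v-gw'

Each match is replaced by '-'.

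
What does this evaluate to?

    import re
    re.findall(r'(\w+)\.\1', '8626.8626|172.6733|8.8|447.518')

['8626', '8']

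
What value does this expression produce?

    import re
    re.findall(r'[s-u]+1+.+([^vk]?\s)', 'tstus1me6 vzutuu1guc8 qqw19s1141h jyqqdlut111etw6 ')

The pattern matches one or more of a character in [s-u], then one or more of the literal '1', then one or more of any character; then optionally any character except [vk], then whitespace (captured).
Scanning left to right: at [0:50] match 'tstus1me6 vzutuu1guc8 qqw19s1141h jyqqdlut111etw6 ', group 1 = ' '.
One capturing group, so `findall` returns just the captured substring from the one match — 1 in all.

[' ']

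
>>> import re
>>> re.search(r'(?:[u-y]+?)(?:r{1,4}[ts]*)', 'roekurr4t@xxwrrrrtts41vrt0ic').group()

'urr'

The pattern matches one or more of a character in [u-y] (lazy) (non-capturing group); then 1 to 4 of a literal 'r', then zero or more of one of [ts] (non-capturing group).
The match spans [4:7] → 'urr'.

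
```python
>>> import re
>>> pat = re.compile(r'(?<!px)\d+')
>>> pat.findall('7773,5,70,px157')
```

Because the assertion is negative and zero-width, positions next to the forbidden text are skipped.
Walking the string: at [0:4] → '7773'; at [5:6] → '5'; at [7:9] → '70'; at [13:15] → '57'.
With no groups in the pattern, `findall` gives back each whole match — 4 here.

['7773', '5', '70', '57']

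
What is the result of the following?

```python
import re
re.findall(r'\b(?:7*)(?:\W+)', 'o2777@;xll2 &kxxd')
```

['@;', ' &']

With no groups in the pattern, `findall` gives back each whole match — 2 here.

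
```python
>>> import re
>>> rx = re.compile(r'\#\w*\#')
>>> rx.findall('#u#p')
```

Matches: at [0:3] → '#u#'.
Since nothing is captured, `findall` lists the 1 matched substring directly.

['#u#']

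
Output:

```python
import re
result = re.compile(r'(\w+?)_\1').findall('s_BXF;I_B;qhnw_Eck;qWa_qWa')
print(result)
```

A backreference is literal: `\1` must see the identical characters the first group matched.
Matches: at [19:26] match 'qWa_qWa', group 1 = 'qWa'.
Because there's exactly one group, `findall` drops the full match and keeps group 1 from the one hit.

['qWa']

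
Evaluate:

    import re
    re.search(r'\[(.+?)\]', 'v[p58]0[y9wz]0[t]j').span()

A non-greedy quantifier consumes as few characters as it can — just enough that the remainder of the pattern still matches from where it stops; whatever follows it matches normally.
`re.search` tries every starting position until one works.
The match spans [1:6] → '[p58]'.
Captured: group 1 = 'p58'.

(1, 6)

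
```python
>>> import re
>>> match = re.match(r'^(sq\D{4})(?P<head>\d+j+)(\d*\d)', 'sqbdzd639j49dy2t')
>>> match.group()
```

The pattern matches anchored at the start of the string; then the literal 'sq', then exactly 4 of a non-digit (captured); then one or more of a digit, then one or more of a literal 'j' (captured as 'head'); then zero or more of a digit, then a digit (captured).
With `match`, the pattern is implicitly anchored at the beginning.
The match spans [0:12] → 'sqbdzd639j49'.
Captured: group 1 = 'sqbdzd', group 2 = '639j', group 3 = '49'.

'sqbdzd639j49'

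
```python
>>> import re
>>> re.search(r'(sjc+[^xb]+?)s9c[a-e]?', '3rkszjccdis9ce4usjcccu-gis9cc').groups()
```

The pattern matches the literal 'sj', then one or more of the literal 'c', then one or more of any character except [xb] (lazy) (captured); then the literal 's9c', then optionally a character in [a-e].
`search` walks the string left to right and returns the first match it finds.
The match spans [16:29] → 'sjcccu-gis9cc'.
Captured: group 1 = 'sjcccu-gi'.

('sjcccu-gi',)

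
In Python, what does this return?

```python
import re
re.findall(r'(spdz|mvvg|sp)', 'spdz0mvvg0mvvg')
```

['spdz', 'mvvg', 'mvvg']

The regex engine tests alternatives in the order written; an earlier branch that matches wins even if a later one would match more.
`findall` collects group 1 from each match (3 total).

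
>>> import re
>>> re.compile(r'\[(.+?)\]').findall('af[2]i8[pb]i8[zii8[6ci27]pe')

['2', 'pb', 'zii8[6ci27']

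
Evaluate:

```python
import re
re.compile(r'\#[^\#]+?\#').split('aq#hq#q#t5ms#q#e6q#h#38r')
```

['aq', 'q', 'q', 'h#38r']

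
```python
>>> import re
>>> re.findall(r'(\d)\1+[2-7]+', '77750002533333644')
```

['7', '0']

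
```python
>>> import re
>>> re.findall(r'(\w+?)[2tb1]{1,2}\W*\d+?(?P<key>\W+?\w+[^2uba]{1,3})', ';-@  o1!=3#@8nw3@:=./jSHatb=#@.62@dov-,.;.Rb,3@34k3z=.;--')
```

[('o', '#@8nw3@:='), ('jSHa', '@dov-,.'), ('R', '@34k3z=.;')]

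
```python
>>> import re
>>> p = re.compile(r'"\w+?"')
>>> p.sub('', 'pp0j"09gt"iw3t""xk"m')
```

Each match is replaced by ''.

'pp0jiw3t"m'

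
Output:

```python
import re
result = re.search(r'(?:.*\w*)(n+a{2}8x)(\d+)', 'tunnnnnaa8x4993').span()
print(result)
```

(0, 15)

The match spans [0:15] → 'tunnnnnaa8x4993'.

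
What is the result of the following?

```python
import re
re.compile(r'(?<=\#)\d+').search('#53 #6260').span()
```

(1, 3)

Lookahead/lookbehind check context without consuming it, so the matched span excludes the asserted characters.
`re.search` tries every starting position until one works.
The match spans [1:3] → '53'.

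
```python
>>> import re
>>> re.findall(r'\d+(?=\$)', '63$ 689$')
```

['63', '689']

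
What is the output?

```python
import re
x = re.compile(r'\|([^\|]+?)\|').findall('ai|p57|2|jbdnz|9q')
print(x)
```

Walking the string: at [2:7] match '|p57|', group 1 = 'p57'; at [8:15] match '|jbdnz|', group 1 = 'jbdnz'.
Because there's exactly one group, `findall` drops the full match and keeps group 1 from each hit.

['p57', 'jbdnz']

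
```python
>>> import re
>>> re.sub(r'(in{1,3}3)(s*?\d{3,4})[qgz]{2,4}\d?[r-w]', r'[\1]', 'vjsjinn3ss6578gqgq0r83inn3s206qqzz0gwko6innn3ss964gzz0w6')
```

Pattern: the literal 'i', then 1 to 3 of the literal 'n', then the literal '3' (captured); then zero or more of the literal 's' (lazy), then 3 to 4 of a digit (captured); then 2 to 4 of one of [qgz], then optionally a digit, then a character in [r-w].
Matches: at [4:20] → 'inn3ss6578gqgq0r'; at [40:55] → 'innn3ss964gzz0w'.
The replacement refers to a captured group, so each match is rewritten using its own captured text.

'vjsj[inn3]83inn3s206qqzz0gwko6[innn3]6'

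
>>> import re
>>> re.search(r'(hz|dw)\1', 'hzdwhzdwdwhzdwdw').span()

(6, 10)

After group 1 captures some text, `\1` only succeeds where that same text appears again.
The match spans [6:10] → 'dwdw'.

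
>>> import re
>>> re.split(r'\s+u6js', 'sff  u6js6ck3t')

The pattern matches one or more of whitespace; then the literal 'u6', then the literal 'js'.
Matches to split on: at [3:9] → '  u6js'.
`split` removes every match and returns the 2 fragments in between.

['sff', '6ck3t']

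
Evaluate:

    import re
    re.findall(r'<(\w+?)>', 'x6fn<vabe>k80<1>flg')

['vabe', '1']

`findall` collects group 1 from each match (2 total).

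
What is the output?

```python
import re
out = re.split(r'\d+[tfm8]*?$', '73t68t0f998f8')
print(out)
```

This matches one or more of a digit; then zero or more of one of [tfm8] (lazy); then anchored at the end.
`split` removes every match and returns the 2 fragments in between.

['73t68t0f', '']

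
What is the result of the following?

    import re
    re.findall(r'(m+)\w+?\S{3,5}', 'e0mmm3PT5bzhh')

['mmm']

With a single group, `findall` returns only what that group captured — 1 item.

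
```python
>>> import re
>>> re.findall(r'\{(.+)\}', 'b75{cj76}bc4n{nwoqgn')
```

['cj76']

Walking the string: at [3:9] match '{cj76}', group 1 = 'cj76'.
With a single group, `findall` returns only what that group captured — 1 item.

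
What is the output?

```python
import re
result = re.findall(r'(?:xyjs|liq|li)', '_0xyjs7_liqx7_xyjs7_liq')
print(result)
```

['xyjs', 'liq', 'xyjs', 'liq']

Branches in `(...|...)` are attempted left-to-right; the first branch that allows the whole pattern to succeed is taken.
Scanning left to right: at [2:6] → 'xyjs'; at [8:11] → 'liq'; at [14:18] → 'xyjs'; at [20:23] → 'liq'.
Since nothing is captured, `findall` lists the 4 matched substrings directly.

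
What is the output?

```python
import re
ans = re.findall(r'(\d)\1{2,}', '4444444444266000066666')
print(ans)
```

['4', '0', '6']

The backreference `\1` re-matches whatever the first group consumed, character for character.
Walking the string: at [0:10] match '4444444444', group 1 = '4'; at [13:17] match '0000', group 1 = '0'; at [17:22] match '66666', group 1 = '6'.
`findall` collects group 1 from each match (3 total).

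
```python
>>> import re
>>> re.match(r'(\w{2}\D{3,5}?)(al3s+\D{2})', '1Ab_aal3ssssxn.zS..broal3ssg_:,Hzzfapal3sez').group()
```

This matches exactly 2 of a word character, then 3 to 5 of a non-digit (lazy) (captured); then the literal 'al3', then one or more of the literal 's', then exactly 2 of a non-digit (captured).
`match` is anchored at position 0; if the pattern doesn't fit there, it returns None.
The match spans [0:14] → '1Ab_aal3ssssxn'.
Captured: group 1 = '1Ab_a', group 2 = 'al3ssssxn'.

'1Ab_aal3ssssxn'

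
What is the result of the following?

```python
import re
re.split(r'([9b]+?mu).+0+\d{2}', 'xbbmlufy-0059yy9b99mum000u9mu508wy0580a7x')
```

This matches one or more of one of [9b] (lazy), then the literal 'mu' (captured); then one or more of any character, then one or more of a literal '0'; then exactly 2 of a digit.
With a capturing group present, the delimiter's captured portion is kept in the result list.

['xbbmlufy-0059yy', '9b99mu', '0a7x']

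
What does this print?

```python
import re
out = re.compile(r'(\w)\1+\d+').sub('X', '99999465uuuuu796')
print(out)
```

XX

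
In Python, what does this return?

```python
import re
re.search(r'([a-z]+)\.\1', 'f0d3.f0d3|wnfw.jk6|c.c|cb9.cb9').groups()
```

('c',)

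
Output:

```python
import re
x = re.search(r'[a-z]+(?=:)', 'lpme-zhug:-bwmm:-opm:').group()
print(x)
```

Because the assertion is zero-width, the text it checks is not consumed and won't appear in the result.
The match spans [5:9] → 'zhug'.

zhug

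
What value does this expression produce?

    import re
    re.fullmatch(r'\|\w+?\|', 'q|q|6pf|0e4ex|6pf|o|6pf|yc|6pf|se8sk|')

None

`re.fullmatch` is like wrapping the pattern in `^…$` (in single-line mode).
Here there's no way to consume every character, so the call returns None.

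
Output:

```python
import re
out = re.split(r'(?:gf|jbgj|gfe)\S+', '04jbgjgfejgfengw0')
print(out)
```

Matches to split on: at [2:17] → 'jbgjgfejgfengw0'.
`split` removes every match and returns the 2 fragments in between.

['04', '']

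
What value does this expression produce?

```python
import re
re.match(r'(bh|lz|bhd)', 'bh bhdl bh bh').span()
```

(0, 2)

`re.match` won't scan ahead — the pattern has to work from the very first character.
The match spans [0:2] → 'bh'.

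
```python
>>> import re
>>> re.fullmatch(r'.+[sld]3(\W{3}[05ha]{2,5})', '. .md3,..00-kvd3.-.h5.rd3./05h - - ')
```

None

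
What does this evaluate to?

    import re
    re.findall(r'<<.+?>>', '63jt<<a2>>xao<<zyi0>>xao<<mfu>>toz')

['<<a2>>', '<<zyi0>>', '<<mfu>>']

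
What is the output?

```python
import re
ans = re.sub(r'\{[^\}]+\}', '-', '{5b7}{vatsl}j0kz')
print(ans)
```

--j0kz

Every occurrence is swapped for '-'.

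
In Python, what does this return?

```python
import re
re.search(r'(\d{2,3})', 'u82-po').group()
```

'82'

Pattern: 2 to 3 of a digit (captured).
`re.search` tries every starting position until one works.
The match spans [1:3] → '82'.
Captured: group 1 = '82'.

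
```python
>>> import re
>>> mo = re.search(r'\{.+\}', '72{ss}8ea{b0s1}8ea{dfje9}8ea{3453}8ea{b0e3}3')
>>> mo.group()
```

'{ss}8ea{b0s1}8ea{dfje9}8ea{3453}8ea{b0e3}'

The match spans [2:43] → '{ss}8ea{b0s1}8ea{dfje9}8ea{3453}8ea{b0e3}'.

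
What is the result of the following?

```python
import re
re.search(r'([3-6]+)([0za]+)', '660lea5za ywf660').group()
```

'660'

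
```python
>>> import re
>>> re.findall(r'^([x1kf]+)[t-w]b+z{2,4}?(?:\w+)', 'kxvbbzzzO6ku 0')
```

['kx']

This matches anchored at the start of the string; then one or more of one of [x1kf] (captured); then a character in [t-w], then one or more of a literal 'b', then 2 to 4 of a literal 'z' (lazy); then one or more of a word character (non-capturing group).
Scanning left to right: at [0:12] match 'kxvbbzzzO6ku', group 1 = 'kx'.
One capturing group, so `findall` returns just the captured substring from the one match — 1 in all.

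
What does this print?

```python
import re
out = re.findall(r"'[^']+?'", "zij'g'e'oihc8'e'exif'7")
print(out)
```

["'g'", "'oihc8'", "'exif'"]

No capturing groups, so `findall` returns the 3 full match strings.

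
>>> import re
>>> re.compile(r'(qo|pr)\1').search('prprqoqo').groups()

('pr',)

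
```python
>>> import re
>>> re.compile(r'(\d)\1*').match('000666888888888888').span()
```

(0, 3)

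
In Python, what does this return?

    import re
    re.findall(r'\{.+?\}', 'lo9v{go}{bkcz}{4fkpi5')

['{go}', '{bkcz}']

Lazy quantifiers expand one character at a time until the remainder of the pattern can match.
Walking the string: at [4:8] → '{go}'; at [8:14] → '{bkcz}'.
`findall` yields the raw match text (2 of them) because the pattern has no groups.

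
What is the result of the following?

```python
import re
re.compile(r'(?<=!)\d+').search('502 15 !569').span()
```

(8, 11)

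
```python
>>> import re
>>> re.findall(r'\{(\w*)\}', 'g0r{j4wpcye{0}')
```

One capturing group, so `findall` returns just the captured substring from the one match — 1 in all.

['0']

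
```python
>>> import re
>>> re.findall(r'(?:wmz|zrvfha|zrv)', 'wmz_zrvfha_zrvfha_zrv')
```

`|` is ordered: at each position the engine commits to the first alternative that works.
Walking the string: at [0:3] → 'wmz'; at [4:10] → 'zrvfha'; at [11:17] → 'zrvfha'; at [18:21] → 'zrv'.
No capturing groups, so `findall` returns the 4 full match strings.

['wmz', 'zrvfha', 'zrvfha', 'zrv']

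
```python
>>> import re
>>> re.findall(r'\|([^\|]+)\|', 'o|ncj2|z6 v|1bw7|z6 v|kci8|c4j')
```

Matches: at [1:7] match '|ncj2|', group 1 = 'ncj2'; at [11:17] match '|1bw7|', group 1 = '1bw7'; at [21:27] match '|kci8|', group 1 = 'kci8'.
One capturing group, so `findall` returns just the captured substring from each match — 3 in all.

['ncj2', '1bw7', 'kci8']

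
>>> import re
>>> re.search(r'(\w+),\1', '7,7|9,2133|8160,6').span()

`\1` has to match the exact text group 1 already captured.
The match spans [0:3] → '7,7'.

(0, 3)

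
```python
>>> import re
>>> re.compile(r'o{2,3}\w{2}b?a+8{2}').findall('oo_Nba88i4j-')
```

['oo_Nba88']

This matches 2 to 3 of the literal 'o', then exactly 2 of a word character; then optionally a literal 'b', then one or more of the literal 'a', then exactly 2 of the literal '8'.
Matches: at [0:8] → 'oo_Nba88'.
No capturing groups, so `findall` returns the 1 full match string.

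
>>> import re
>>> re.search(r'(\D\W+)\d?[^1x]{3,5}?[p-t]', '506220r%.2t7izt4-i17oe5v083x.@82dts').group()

The match spans [6:15] → 'r%.2t7izt'.

'r%.2t7izt'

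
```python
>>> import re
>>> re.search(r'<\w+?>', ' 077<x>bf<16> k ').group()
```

'<x>'

The match spans [4:7] → '<x>'.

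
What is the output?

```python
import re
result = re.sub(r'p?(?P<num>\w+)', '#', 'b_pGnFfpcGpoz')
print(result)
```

Pattern: optionally a literal 'p'; then one or more of a word character (captured as 'num').
Matches: at [0:13] → 'b_pGnFfpcGpoz'.
Every occurrence is swapped for '#'.

#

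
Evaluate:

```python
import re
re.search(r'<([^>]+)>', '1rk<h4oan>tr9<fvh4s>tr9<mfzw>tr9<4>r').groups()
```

The match spans [3:10] → '<h4oan>'.
Captured: group 1 = 'h4oan'.

('h4oan',)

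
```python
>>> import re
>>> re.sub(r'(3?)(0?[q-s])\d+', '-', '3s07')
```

'-'

The pattern matches optionally a literal '3' (captured); then optionally the literal '0', then a character in [q-s] (captured); then one or more of a digit.
Matches: at [0:4] → '3s07'.
`sub` substitutes '-' at each match site.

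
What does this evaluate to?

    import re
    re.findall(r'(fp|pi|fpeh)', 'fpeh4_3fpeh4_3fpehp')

['fp', 'fp', 'fp']

Alternation isn't longest-match — the leftmost alternative that fits at this position is chosen.
One capturing group, so `findall` returns just the captured substring from each match — 3 in all.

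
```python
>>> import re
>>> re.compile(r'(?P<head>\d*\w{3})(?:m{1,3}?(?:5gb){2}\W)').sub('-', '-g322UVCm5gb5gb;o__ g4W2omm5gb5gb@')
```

'-g-o__ g-'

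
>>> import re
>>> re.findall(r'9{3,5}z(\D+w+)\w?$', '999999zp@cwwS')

Pattern: 3 to 5 of a literal '9', then the literal 'z'; then one or more of a non-digit, then one or more of the literal 'w' (captured); then optionally a word character; then anchored at the end.
Walking the string: at [1:13] match '99999zp@cwwS', group 1 = 'p@cww'.
One capturing group, so `findall` returns just the captured substring from the one match — 1 in all.

['p@cww']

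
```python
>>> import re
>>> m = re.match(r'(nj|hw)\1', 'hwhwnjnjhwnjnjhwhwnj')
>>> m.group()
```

'hwhw'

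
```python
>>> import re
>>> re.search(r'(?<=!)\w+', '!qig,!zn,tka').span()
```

(1, 4)

The `(?=…)`/`(?<=…)` assertion just peeks at neighbouring text; it doesn't advance the match position.
The match spans [1:4] → 'qig'.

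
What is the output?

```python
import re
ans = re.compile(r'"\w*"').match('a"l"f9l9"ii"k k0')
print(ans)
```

With `match`, the pattern is implicitly anchored at the beginning.
Here the pattern fails at index 0, so the call returns None.

None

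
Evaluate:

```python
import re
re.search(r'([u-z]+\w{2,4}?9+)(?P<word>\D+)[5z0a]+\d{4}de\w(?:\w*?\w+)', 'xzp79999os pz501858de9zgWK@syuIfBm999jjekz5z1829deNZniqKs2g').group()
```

'xzp79999os pz501858de9zgWK'

The pattern matches one or more of a character in [u-z], then 2 to 4 of a word character (lazy), then one or more of the literal '9' (captured); then one or more of a non-digit (captured as 'word'); then one or more of one of [5z0a]; then exactly 4 of a digit, then the literal 'de', then a word character; then zero or more of a word character (lazy), then one or more of a word character (non-capturing group).
The match spans [0:26] → 'xzp79999os pz501858de9zgWK'.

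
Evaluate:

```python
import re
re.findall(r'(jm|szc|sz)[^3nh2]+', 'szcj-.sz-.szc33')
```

['szc']

`|` is ordered: at each position the engine commits to the first alternative that works.
Scanning left to right: at [0:13] match 'szcj-.sz-.szc', group 1 = 'szc'.
With a single group, `findall` returns only what that group captured — 1 item.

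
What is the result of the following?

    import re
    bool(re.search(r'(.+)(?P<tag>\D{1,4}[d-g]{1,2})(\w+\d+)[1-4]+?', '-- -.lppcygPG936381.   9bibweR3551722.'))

This matches one or more of any character (captured); then 1 to 4 of a non-digit, then 1 to 2 of a character in [d-g] (captured as 'tag'); then one or more of a word character, then one or more of a digit (captured); then one or more of a character in [1-4] (lazy).
`search` walks the string left to right and returns the first match it finds.
The match spans [0:37] → '-- -.lppcygPG936381.   9bibweR3551722'.
Captured: group 1 = '-- -.lppcygPG936381.   9bib', group 2 = 'we', group 3 = 'R355172'.

True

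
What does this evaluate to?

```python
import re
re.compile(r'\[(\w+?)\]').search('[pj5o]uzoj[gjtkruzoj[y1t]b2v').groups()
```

`re.search` scans for the first position where the pattern succeeds.
The match spans [0:6] → '[pj5o]'.
Captured: group 1 = 'pj5o'.

('pj5o',)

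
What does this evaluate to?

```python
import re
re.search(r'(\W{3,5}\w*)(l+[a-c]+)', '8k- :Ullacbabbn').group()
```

'- :Ullacbabb'

This matches 3 to 5 of a non-word character, then zero or more of a word character (captured); then one or more of a literal 'l', then one or more of a character in [a-c] (captured).
`search` walks the string left to right and returns the first match it finds.
The match spans [2:14] → '- :Ullacbabb'.
Captured: group 1 = '- :Ul', group 2 = 'lacbabb'.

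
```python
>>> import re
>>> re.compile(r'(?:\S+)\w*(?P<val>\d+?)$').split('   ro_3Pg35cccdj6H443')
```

The pattern matches one or more of a non-whitespace character (non-capturing group); then zero or more of a word character; then one or more of a digit (lazy) (captured as 'val'); then anchored at the end.
Matches to split on: at [3:21] → 'ro_3Pg35cccdj6H443'.
`re.split` interleaves the captured-group text with the surrounding fragments.

['   ', '3', '']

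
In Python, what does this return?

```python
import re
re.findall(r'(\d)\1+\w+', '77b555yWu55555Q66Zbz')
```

['7']

The backreference `\1` re-matches whatever the first group consumed, character for character.
Matches: at [0:20] match '77b555yWu55555Q66Zbz', group 1 = '7'.
Because there's exactly one group, `findall` drops the full match and keeps group 1 from the one hit.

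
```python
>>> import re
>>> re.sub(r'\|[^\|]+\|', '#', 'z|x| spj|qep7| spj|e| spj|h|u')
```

Matches: at [1:4] → '|x|'; at [8:14] → '|qep7|'; at [18:21] → '|e|'; at [25:28] → '|h|'.
Every occurrence is swapped for '#'.

'z# spj# spj# spj#u'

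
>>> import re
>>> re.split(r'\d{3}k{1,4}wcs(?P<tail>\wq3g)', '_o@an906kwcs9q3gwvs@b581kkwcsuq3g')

['_o@an', '9q3g', 'wvs@b', 'uq3g', '']

With a capturing group present, the delimiter's captured portion is kept in the result list.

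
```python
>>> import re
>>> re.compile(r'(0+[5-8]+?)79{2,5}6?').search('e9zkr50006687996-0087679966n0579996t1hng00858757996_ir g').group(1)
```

The match spans [6:16] → '0006687996'.
Captured: group 1 = '000668'.

'000668'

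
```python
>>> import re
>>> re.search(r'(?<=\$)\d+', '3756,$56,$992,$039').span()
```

(6, 8)

The positive lookaround only admits positions where the adjacent text matches; those characters stay outside the span.
Unlike `match`, `search` isn't anchored — it looks for the pattern anywhere in the string.
The match spans [6:8] → '56'.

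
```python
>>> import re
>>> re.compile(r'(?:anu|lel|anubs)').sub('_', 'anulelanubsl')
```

'___bsl'

Alternation isn't longest-match — the leftmost alternative that fits at this position is chosen.
Matches: at [0:3] → 'anu'; at [3:6] → 'lel'; at [6:9] → 'anu'.
Each match is replaced by '_'.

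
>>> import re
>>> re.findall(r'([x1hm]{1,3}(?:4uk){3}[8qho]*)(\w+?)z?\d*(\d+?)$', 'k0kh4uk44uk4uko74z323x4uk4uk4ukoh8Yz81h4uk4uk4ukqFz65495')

A non-greedy quantifier consumes as few characters as it can — just enough that the remainder of the pattern still matches from where it stops; whatever follows it matches normally.
`findall` packs the 3 group values into a tuple for every match.

[('x4uk4uk4ukoh8', 'Yz81h4uk4uk4ukqF', '5')]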